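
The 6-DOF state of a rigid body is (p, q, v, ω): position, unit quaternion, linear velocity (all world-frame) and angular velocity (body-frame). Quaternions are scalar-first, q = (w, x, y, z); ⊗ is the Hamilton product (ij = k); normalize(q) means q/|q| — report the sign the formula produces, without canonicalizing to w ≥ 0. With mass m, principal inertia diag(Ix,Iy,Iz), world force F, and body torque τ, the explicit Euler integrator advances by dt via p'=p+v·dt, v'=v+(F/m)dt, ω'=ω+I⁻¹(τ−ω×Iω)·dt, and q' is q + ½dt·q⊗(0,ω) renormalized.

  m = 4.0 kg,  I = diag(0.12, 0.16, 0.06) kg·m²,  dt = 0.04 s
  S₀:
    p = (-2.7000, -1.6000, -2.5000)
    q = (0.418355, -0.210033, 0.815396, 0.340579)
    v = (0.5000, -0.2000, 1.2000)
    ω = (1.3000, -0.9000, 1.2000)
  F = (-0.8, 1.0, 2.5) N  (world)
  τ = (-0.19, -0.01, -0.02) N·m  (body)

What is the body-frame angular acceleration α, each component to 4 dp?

α = (-2.4833, -0.6475, 0.4467)

precession coupling ω×(Iω) = (0.1080, 0.0936, -0.0468)
α = I⁻¹(τ − ω×Iω) = (-2.4833, -0.6475, 0.4467)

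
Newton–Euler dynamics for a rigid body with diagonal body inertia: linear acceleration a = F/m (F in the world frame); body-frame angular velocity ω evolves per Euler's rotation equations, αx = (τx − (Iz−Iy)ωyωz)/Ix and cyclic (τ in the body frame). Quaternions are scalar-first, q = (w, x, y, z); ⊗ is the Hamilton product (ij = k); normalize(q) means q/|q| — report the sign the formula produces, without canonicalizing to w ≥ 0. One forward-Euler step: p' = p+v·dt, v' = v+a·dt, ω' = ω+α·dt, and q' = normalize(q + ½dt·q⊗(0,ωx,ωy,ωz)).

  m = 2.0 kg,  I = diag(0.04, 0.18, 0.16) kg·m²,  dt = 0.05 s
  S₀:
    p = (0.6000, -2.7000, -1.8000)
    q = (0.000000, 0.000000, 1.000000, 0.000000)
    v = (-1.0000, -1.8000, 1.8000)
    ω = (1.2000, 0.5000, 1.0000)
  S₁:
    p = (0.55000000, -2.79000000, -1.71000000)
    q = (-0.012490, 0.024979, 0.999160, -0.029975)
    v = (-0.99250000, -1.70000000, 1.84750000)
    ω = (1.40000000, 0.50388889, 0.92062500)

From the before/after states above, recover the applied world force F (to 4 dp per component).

F = (0.3000, 4.0000, 1.9000)

v₁ − v₀ = (0.00750000, 0.10000000, 0.04750000)
m·(v₁−v₀)/dt = (0.3000, 4.0000, 1.9000)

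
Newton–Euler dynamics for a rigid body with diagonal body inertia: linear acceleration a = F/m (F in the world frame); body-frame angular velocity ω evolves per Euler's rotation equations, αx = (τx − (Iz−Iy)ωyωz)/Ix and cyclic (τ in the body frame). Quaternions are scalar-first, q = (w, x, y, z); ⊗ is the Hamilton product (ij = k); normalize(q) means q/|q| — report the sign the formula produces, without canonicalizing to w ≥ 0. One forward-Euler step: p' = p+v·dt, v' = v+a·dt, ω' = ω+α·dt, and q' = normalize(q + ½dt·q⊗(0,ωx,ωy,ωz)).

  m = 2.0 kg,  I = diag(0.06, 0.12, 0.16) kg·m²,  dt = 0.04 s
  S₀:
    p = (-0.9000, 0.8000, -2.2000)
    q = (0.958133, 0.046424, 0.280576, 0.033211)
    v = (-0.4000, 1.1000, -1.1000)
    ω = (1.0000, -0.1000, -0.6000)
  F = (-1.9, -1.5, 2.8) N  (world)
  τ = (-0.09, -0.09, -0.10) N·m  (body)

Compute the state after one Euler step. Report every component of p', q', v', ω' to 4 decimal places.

p' = (-0.9160, 0.8440, -2.2440)
q' = (0.9579, 0.0623, 0.2798, 0.0160)
v' = (-0.4380, 1.0700, -1.0440)
ω' = (0.9384, -0.1500, -0.6235)

a = F/m = (-0.9500, -0.7500, 1.4000)
p + v·dt = (-0.9160, 0.8440, -2.2440)
new velocity v' = (-0.4380, 1.0700, -1.0440)
angular accel α = (-1.5400, -1.2500, -0.5875)
new body rate ω' = (0.9384, -0.1500, -0.6235)
Hamilton product q⊗(0,ω) = (0.0015602, 0.7931085, -0.0347479, -0.8600982)
updated quaternion q' = (0.9579, 0.0623, 0.2798, 0.0160)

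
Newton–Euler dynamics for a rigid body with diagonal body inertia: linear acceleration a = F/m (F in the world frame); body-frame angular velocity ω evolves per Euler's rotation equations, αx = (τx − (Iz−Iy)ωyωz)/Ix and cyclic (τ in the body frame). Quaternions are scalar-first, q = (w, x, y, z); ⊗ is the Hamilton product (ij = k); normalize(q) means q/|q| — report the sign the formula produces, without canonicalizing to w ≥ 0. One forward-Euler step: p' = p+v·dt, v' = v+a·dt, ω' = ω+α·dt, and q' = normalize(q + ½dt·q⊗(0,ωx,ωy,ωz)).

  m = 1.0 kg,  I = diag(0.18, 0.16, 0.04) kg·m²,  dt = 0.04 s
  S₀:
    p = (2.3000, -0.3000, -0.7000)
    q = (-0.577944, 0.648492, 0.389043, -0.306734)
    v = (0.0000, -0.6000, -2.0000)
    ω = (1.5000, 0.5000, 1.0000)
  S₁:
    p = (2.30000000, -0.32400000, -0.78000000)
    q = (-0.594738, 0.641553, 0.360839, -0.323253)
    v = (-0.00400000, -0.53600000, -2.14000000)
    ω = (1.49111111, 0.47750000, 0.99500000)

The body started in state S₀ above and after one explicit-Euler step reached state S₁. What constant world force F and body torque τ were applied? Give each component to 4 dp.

v₁ − v₀ = (-0.00400000, 0.06400000, -0.14000000)
applied force F = (-0.1000, 1.6000, -3.5000)
Δω = ω₁−ω₀ = (-0.00888889, -0.02250000, -0.00500000)
gyro term ω₀×Iω₀ = (-0.0600, 0.2100, -0.0150)
applied torque τ = (-0.1000, 0.1200, -0.0200)

F = (-0.1000, 1.6000, -3.5000)
τ = (-0.1000, 0.1200, -0.0200)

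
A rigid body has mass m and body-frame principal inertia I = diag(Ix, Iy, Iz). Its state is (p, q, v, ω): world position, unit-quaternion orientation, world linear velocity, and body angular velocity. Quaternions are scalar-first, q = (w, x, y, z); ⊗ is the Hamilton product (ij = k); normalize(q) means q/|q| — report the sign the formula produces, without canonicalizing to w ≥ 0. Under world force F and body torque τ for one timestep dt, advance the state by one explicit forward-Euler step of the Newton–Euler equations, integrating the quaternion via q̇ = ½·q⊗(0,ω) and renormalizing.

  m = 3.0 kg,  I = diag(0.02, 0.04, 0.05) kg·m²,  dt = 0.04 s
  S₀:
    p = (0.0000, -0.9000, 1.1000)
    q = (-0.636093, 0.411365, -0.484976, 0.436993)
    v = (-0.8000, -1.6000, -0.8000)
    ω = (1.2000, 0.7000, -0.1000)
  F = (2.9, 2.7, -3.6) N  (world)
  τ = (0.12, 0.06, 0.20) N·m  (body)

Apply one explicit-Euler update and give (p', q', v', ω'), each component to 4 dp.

linear accel F/m = (0.9667, 0.9000, -1.2000)
p' = p + v·dt = (-0.0320, -0.9640, 1.0680)
v' = v + a·dt = (-0.7613, -1.5640, -0.8480)
gyro term ω×Iω = (-0.0007, 0.0036, 0.0168)
(τ − ω×Iω)/I = (6.0350, 1.4100, 3.6640)
ω + α·dt = (1.4414, 0.7564, 0.0466)
q⊗(0,ω) = (-0.1104555, -1.0207091, 0.1202630, 0.9335360)
q' = normalize(q + ½dt·q⊗(0,ω)) = (-0.6381, 0.3908, -0.4824, 0.4555)

p' = (-0.0320, -0.9640, 1.0680)
q' = (-0.6381, 0.3908, -0.4824, 0.4555)
v' = (-0.7613, -1.5640, -0.8480)
ω' = (1.4414, 0.7564, 0.0466)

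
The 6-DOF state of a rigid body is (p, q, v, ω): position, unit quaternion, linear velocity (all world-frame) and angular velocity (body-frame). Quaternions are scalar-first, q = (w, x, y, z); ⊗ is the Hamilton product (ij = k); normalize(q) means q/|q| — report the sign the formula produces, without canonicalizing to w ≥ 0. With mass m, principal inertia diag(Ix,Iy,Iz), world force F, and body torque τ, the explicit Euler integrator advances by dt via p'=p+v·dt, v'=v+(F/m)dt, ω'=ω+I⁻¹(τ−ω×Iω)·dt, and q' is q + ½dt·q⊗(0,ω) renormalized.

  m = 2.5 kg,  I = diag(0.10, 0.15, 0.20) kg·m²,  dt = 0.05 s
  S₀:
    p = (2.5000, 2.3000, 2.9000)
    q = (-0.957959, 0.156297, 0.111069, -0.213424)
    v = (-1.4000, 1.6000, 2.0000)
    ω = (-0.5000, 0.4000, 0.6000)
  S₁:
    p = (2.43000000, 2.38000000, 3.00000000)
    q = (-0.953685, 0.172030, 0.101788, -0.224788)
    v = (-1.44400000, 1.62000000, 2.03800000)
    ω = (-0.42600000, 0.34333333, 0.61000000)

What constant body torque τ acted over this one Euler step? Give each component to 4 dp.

τ = (0.1600, -0.1400, 0.0300)

rate change Δω = (0.07400000, -0.05666667, 0.01000000)
gyro term ω₀×Iω₀ = (0.0120, 0.0300, -0.0100)
applied torque τ = (0.1600, -0.1400, 0.0300)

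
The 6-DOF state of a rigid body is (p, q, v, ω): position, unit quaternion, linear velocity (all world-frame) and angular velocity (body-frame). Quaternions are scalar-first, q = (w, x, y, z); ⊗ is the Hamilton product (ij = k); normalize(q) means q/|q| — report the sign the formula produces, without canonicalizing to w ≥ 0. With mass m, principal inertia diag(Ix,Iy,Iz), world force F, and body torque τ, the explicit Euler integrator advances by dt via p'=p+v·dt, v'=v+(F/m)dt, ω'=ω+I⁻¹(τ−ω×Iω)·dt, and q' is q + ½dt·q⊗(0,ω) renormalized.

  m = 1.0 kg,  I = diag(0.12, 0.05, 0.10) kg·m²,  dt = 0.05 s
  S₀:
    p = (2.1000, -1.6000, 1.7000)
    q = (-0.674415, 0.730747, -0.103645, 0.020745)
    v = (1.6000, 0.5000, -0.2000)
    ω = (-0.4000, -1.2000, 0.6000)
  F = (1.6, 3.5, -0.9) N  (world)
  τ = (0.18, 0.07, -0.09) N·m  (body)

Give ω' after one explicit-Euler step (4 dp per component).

ω' = (-0.3100, -1.1252, 0.5718)

precession coupling ω×(Iω) = (-0.0360, -0.0048, -0.0336)
(τ − ω×Iω)/I = (1.8000, 1.4960, -0.5640)
ω' = ω + α·dt = (-0.3100, -1.1252, 0.5718)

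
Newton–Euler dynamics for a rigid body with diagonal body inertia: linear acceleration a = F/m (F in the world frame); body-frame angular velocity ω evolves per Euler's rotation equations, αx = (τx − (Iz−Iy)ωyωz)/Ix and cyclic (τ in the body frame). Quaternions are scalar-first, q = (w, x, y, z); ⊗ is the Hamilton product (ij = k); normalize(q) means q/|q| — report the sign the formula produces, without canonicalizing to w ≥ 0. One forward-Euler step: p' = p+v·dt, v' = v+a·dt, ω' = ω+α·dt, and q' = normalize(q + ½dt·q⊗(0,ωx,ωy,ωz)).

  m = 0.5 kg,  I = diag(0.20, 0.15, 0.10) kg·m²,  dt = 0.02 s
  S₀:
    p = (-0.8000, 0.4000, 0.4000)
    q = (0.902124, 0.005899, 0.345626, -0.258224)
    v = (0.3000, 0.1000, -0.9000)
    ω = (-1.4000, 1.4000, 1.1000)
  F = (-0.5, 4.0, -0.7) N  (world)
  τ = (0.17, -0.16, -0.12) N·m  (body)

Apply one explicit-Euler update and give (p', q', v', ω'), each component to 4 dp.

p + v·dt = (-0.7940, 0.4020, 0.3820)
v + (F/m)dt = (0.2800, 0.2600, -0.9280)
(τ − ω×Iω)/I = (1.2350, -0.0400, -2.1800)
new body rate ω' = (-1.3753, 1.3992, 1.0564)
2q̇ = q⊗(0,ω) = (-0.1915714, -0.5212714, 1.6179983, 1.4844714)
q + ½dt·q⊗(0,ω), renormalized = (0.9000, 0.0007, 0.3617, -0.2433)

p' = (-0.7940, 0.4020, 0.3820)
q' = (0.9000, 0.0007, 0.3617, -0.2433)
v' = (0.2800, 0.2600, -0.9280)
ω' = (-1.3753, 1.3992, 1.0564)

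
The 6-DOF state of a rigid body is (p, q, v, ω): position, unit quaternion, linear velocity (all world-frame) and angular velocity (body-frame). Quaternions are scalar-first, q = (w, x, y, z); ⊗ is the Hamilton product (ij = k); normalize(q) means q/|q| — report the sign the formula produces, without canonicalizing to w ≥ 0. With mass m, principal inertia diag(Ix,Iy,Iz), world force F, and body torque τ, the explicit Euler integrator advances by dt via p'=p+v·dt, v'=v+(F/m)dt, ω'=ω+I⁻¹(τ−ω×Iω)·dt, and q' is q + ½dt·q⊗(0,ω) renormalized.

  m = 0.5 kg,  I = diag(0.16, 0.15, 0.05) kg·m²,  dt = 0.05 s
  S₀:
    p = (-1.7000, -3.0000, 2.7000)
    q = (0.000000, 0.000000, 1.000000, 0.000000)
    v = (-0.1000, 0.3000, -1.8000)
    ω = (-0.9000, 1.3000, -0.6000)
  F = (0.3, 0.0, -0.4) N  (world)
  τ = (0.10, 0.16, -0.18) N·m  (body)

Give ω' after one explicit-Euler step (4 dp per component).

(τ − ω×Iω)/I = (0.1375, 0.6707, -3.8340)
new body rate ω' = (-0.8931, 1.3335, -0.7917)

ω' = (-0.8931, 1.3335, -0.7917)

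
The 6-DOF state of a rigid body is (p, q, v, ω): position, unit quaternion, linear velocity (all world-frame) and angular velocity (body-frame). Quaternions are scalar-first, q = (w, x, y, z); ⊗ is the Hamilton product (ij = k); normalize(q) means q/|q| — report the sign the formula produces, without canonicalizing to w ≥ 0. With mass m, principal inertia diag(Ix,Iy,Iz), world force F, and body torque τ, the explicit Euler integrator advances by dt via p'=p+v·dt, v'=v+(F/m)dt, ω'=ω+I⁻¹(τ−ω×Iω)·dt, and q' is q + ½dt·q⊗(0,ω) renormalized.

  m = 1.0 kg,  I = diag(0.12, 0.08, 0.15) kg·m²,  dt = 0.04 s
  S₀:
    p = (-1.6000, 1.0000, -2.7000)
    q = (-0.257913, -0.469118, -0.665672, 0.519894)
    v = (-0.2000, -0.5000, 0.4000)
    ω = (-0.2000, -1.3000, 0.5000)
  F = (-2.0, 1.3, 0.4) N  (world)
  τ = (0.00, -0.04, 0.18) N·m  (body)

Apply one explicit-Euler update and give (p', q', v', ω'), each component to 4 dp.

(τ − ω×Iω)/I = (0.3792, -0.5375, 1.2693)
ω' = ω + α·dt = (-0.1848, -1.3215, 0.5508)
q⊗(0,ω) = (-1.2191442, 0.3946088, 0.4658671, 0.3477625)
updated quaternion q' = (-0.2822, -0.4610, -0.6561, 0.5266)
p' = p + v·dt = (-1.6080, 0.9800, -2.6840)
v' = v + a·dt = (-0.2800, -0.4480, 0.4160)

p' = (-1.6080, 0.9800, -2.6840)
q' = (-0.2822, -0.4610, -0.6561, 0.5266)
v' = (-0.2800, -0.4480, 0.4160)
ω' = (-0.1848, -1.3215, 0.5508)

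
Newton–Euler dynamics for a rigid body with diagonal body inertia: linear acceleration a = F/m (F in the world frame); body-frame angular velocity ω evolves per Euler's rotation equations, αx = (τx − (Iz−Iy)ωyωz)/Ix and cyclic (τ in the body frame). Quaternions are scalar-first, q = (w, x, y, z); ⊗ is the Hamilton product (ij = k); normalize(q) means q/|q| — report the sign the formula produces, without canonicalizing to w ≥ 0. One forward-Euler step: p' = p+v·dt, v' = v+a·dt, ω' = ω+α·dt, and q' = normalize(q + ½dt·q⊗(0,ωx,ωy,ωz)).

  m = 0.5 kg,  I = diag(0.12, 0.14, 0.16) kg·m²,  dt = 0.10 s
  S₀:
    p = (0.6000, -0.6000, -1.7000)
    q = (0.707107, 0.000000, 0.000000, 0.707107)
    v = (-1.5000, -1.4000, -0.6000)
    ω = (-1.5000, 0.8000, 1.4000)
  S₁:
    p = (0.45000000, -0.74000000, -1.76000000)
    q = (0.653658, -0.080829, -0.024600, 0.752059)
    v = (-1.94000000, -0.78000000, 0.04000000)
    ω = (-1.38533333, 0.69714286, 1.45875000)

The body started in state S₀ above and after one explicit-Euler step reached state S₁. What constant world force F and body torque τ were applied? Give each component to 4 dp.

F = (-2.2000, 3.1000, 3.2000)
τ = (0.1600, -0.0600, 0.0700)

v₁ − v₀ = (-0.44000000, 0.62000000, 0.64000000)
m·(v₁−v₀)/dt = (-2.2000, 3.1000, 3.2000)
ω₁ − ω₀ = (0.11466667, -0.10285714, 0.05875000)
I·α + gyro = (0.1600, -0.0600, 0.0700)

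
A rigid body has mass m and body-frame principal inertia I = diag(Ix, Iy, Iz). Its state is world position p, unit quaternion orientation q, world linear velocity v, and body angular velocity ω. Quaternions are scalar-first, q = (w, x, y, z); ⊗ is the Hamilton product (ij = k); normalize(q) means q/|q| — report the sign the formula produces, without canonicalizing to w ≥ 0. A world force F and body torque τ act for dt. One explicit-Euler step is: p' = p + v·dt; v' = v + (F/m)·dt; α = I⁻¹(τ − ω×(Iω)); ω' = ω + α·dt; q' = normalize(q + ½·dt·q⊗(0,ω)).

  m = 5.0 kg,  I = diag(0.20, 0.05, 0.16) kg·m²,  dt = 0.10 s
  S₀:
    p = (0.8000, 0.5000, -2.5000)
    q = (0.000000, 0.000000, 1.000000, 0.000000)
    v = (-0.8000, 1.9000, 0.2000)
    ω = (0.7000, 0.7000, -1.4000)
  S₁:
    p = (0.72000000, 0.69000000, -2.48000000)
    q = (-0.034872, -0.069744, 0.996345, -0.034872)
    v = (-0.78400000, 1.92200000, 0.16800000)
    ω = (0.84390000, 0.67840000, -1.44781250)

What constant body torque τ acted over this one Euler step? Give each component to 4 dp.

τ = (0.1800, -0.0500, -0.1500)

rate change Δω = (0.14390000, -0.02160000, -0.04781250)
precession coupling = (-0.1078, -0.0392, -0.0735)
τ = I·(Δω/dt) + ω₀×(Iω₀) = (0.1800, -0.0500, -0.1500)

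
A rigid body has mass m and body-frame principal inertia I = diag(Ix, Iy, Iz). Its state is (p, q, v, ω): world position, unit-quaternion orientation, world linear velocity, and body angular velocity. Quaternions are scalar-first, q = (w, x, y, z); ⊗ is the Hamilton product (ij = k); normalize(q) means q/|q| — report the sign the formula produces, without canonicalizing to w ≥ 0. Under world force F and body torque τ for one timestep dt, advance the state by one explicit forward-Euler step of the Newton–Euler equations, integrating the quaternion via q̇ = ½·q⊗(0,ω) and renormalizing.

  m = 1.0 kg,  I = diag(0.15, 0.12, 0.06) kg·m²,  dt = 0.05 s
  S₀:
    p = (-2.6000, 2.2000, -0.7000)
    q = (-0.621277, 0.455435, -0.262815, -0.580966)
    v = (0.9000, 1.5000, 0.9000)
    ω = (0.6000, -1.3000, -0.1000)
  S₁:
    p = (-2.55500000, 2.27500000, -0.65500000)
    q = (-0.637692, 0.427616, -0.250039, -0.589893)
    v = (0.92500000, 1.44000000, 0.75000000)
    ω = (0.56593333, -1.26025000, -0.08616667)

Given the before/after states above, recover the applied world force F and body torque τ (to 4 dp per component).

Δω = ω₁−ω₀ = (-0.03406667, 0.03975000, 0.01383333)
gyro term ω₀×Iω₀ = (-0.0078, -0.0054, 0.0234)
I·α + gyro = (-0.1100, 0.0900, 0.0400)
Δv = v₁−v₀ = (0.02500000, -0.06000000, -0.15000000)
applied force F = (0.5000, -1.2000, -3.0000)

F = (0.5000, -1.2000, -3.0000)
τ = (-0.1100, 0.0900, 0.0400)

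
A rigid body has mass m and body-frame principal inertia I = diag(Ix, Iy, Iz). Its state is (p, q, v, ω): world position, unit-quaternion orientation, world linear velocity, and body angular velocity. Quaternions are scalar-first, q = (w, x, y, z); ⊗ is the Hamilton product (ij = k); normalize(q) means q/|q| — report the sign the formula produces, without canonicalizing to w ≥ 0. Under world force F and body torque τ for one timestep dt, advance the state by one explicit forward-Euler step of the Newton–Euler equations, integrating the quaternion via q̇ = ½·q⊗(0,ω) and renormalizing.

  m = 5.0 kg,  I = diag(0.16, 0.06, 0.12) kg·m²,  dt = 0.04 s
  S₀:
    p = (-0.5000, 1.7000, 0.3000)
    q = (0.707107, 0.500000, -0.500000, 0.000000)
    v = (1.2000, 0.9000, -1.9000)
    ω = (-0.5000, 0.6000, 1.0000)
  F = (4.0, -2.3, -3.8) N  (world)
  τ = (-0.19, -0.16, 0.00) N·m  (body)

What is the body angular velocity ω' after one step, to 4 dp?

ω' = (-0.5565, 0.5067, 0.9900)

angular accel α = (-1.4125, -2.3333, -0.2500)
ω' = ω + α·dt = (-0.5565, 0.5067, 0.9900)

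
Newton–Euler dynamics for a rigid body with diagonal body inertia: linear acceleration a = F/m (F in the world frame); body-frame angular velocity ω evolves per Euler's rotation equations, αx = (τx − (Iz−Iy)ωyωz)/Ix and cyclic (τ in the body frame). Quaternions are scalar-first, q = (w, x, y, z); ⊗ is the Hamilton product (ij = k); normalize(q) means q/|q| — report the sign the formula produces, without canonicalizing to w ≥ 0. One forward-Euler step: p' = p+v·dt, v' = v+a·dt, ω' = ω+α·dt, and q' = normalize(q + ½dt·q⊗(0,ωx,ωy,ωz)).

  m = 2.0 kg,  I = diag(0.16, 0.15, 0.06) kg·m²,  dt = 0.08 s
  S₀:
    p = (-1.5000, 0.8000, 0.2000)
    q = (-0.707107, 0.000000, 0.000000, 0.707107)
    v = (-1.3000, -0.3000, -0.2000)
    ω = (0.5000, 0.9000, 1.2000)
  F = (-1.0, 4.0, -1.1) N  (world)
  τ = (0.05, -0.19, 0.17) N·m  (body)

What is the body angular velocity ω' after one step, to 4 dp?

angular accel α = (0.9200, -1.6667, 2.9083)
ω + α·dt = (0.5736, 0.7667, 1.4327)

ω' = (0.5736, 0.7667, 1.4327)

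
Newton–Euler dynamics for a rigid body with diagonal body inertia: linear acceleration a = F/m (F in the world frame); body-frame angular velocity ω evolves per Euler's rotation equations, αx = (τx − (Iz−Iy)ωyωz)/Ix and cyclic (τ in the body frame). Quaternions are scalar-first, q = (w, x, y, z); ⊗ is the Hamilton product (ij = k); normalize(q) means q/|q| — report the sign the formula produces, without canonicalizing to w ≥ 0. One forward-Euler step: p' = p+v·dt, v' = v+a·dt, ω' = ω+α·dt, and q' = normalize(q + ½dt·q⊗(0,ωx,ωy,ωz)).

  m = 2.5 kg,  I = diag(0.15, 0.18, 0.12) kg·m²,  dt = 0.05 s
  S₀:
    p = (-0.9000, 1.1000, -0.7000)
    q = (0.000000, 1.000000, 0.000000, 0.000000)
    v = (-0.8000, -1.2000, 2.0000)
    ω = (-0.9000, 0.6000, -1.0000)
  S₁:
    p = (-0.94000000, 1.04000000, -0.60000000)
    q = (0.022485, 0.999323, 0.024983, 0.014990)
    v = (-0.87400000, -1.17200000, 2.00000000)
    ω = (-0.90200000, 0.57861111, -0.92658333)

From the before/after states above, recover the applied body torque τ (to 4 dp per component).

Δω = ω₁−ω₀ = (-0.00200000, -0.02138889, 0.07341667)
applied torque τ = (0.0300, -0.0500, 0.1600)

τ = (0.0300, -0.0500, 0.1600)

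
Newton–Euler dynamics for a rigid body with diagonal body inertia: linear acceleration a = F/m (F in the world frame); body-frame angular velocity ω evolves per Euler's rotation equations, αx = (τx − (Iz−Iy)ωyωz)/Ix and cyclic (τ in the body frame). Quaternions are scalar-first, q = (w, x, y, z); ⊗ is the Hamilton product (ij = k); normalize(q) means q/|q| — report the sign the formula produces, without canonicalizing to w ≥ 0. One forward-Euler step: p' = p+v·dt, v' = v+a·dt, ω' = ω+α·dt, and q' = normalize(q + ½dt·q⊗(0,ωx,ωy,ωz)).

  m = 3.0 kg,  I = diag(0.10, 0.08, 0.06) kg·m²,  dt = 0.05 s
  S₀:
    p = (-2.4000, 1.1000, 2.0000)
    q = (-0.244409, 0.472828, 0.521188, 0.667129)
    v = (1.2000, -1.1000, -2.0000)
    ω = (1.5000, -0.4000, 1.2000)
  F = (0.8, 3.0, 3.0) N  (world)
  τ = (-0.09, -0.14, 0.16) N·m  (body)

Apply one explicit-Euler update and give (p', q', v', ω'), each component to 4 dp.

gyro term ω×Iω = (0.0096, 0.0720, 0.0120)
α = I⁻¹(τ − ω×Iω) = (-0.9960, -2.6500, 2.4667)
new body rate ω' = (1.4502, -0.5325, 1.3233)
2q̇ = q⊗(0,ω) = (-1.3013216, 0.5256637, 0.5310635, -1.2642040)
q + ½dt·q⊗(0,ω), renormalized = (-0.2766, 0.4854, 0.5338, 0.6348)
a = (0.2667, 1.0000, 1.0000)
new position p' = (-2.3400, 1.0450, 1.9000)
v + (F/m)dt = (1.2133, -1.0500, -1.9500)

p' = (-2.3400, 1.0450, 1.9000)
q' = (-0.2766, 0.4854, 0.5338, 0.6348)
v' = (1.2133, -1.0500, -1.9500)
ω' = (1.4502, -0.5325, 1.3233)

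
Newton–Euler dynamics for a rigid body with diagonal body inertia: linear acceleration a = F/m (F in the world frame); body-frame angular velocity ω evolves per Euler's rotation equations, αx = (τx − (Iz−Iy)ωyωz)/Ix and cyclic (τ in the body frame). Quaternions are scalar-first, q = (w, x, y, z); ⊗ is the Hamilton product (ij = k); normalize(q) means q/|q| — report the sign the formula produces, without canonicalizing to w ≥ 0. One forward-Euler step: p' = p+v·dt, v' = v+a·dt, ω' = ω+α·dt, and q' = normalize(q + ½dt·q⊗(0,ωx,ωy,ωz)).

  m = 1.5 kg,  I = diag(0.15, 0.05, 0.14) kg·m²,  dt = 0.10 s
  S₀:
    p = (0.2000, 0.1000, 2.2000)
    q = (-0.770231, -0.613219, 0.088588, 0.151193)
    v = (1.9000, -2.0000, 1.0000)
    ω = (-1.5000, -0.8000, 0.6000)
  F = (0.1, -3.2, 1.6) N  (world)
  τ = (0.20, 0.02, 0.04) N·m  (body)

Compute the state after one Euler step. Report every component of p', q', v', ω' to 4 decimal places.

p' = (0.3900, -0.1000, 2.3000)
q' = (-0.8139, -0.5445, 0.1259, 0.1586)
v' = (1.9067, -2.2133, 1.1067)
ω' = (-1.3379, -0.7420, 0.7143)

precession coupling ω×(Iω) = (-0.0432, -0.0090, -0.1200)
angular accel α = (1.6213, 0.5800, 1.1429)
ω' = ω + α·dt = (-1.3379, -0.7420, 0.7143)
2q̇ = q⊗(0,ω) = (-0.9396739, 1.3294537, 0.7573267, 0.1613186)
q' = normalize(q + ½dt·q⊗(0,ω)) = (-0.8139, -0.5445, 0.1259, 0.1586)
linear accel F/m = (0.0667, -2.1333, 1.0667)
new position p' = (0.3900, -0.1000, 2.3000)
v' = v + a·dt = (1.9067, -2.2133, 1.1067)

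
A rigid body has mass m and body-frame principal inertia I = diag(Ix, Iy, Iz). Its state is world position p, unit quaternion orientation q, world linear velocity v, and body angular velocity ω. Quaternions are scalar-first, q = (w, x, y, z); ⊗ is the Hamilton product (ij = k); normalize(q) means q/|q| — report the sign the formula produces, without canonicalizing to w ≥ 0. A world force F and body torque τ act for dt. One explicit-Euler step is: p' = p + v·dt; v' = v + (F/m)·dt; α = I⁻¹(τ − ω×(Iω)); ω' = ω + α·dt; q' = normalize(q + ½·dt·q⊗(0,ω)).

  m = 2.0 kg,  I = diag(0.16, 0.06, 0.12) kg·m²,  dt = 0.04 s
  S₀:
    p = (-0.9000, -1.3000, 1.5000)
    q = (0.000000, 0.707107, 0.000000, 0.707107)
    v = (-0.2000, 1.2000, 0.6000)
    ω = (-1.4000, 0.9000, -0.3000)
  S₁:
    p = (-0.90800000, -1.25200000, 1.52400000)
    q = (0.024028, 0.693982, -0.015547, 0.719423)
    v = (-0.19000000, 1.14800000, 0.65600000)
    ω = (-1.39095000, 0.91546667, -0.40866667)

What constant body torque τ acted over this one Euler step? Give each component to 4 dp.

Δω = ω₁−ω₀ = (0.00905000, 0.01546667, -0.10866667)
gyro term ω₀×Iω₀ = (-0.0162, 0.0168, 0.1260)
τ = I·(Δω/dt) + ω₀×(Iω₀) = (0.0200, 0.0400, -0.2000)

τ = (0.0200, 0.0400, -0.2000)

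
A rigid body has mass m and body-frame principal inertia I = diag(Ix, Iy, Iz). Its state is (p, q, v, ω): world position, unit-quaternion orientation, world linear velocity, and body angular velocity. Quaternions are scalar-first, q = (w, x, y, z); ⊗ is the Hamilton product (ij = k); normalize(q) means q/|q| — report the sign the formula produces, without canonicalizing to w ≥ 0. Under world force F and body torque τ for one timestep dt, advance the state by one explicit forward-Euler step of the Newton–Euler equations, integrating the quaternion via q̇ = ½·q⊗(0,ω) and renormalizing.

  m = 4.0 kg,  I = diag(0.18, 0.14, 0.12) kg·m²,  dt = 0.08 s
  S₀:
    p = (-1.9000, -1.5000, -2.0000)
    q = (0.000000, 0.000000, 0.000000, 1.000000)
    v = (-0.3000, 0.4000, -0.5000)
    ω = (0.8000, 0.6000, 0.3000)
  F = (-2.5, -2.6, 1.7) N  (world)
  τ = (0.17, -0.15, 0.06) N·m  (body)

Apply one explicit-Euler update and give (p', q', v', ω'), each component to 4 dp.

p' = (-1.9240, -1.4680, -2.0400)
q' = (-0.0120, -0.0240, 0.0320, 0.9991)
v' = (-0.3500, 0.3480, -0.4660)
ω' = (0.8772, 0.5061, 0.3528)

α = I⁻¹(τ − ω×Iω) = (0.9644, -1.1743, 0.6600)
new body rate ω' = (0.8772, 0.5061, 0.3528)
2q̇ = q⊗(0,ω) = (-0.3000000, -0.6000000, 0.8000000, 0.0000000)
q' = normalize(q + ½dt·q⊗(0,ω)) = (-0.0120, -0.0240, 0.0320, 0.9991)
a = (-0.6250, -0.6500, 0.4250)
p + v·dt = (-1.9240, -1.4680, -2.0400)
v' = v + a·dt = (-0.3500, 0.3480, -0.4660)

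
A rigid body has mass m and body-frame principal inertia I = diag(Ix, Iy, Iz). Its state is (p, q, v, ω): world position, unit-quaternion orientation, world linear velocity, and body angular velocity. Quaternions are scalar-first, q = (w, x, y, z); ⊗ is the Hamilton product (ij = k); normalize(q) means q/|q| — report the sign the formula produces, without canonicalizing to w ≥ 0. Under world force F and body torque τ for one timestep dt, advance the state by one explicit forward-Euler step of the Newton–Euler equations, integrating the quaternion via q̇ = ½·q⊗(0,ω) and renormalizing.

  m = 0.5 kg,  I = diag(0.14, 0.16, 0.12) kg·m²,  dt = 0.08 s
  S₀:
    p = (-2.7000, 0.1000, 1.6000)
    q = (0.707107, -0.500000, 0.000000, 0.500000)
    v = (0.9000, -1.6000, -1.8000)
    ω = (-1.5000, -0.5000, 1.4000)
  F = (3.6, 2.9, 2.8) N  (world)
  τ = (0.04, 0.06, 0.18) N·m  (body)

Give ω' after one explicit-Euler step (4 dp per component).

ω' = (-1.4931, -0.4490, 1.5100)

angular accel α = (0.0857, 0.6375, 1.3750)
new body rate ω' = (-1.4931, -0.4490, 1.5100)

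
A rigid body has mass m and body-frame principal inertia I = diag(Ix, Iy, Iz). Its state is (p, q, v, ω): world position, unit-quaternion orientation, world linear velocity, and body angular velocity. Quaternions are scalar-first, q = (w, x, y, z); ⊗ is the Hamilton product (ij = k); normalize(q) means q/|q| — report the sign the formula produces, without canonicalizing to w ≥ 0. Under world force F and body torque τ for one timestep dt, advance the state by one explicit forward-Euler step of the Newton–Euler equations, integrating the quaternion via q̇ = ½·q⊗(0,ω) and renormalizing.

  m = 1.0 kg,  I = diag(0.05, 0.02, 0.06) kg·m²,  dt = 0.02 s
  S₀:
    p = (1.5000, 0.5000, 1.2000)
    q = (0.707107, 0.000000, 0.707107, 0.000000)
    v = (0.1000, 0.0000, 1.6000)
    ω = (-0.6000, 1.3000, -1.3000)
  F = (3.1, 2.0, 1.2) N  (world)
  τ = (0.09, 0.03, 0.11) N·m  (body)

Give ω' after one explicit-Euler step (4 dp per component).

angular accel α = (3.1520, 1.8900, 1.4433)
new body rate ω' = (-0.5370, 1.3378, -1.2711)

ω' = (-0.5370, 1.3378, -1.2711)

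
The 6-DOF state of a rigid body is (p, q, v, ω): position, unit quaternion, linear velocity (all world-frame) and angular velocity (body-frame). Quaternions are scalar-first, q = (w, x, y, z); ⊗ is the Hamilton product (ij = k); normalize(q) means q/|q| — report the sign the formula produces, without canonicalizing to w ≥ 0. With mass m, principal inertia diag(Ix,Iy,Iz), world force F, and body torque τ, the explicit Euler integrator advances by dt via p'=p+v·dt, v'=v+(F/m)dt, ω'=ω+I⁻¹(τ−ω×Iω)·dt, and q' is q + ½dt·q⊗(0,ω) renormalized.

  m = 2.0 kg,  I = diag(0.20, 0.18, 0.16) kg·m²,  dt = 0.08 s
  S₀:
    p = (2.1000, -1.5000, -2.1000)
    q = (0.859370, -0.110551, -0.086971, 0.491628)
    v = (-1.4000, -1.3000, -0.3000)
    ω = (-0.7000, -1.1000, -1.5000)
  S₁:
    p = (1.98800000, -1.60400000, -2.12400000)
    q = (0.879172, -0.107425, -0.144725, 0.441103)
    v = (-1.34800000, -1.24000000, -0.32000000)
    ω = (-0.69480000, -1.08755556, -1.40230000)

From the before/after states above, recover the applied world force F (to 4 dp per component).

F = (1.3000, 1.5000, -0.5000)

v₁ − v₀ = (0.05200000, 0.06000000, -0.02000000)
applied force F = (1.3000, 1.5000, -0.5000)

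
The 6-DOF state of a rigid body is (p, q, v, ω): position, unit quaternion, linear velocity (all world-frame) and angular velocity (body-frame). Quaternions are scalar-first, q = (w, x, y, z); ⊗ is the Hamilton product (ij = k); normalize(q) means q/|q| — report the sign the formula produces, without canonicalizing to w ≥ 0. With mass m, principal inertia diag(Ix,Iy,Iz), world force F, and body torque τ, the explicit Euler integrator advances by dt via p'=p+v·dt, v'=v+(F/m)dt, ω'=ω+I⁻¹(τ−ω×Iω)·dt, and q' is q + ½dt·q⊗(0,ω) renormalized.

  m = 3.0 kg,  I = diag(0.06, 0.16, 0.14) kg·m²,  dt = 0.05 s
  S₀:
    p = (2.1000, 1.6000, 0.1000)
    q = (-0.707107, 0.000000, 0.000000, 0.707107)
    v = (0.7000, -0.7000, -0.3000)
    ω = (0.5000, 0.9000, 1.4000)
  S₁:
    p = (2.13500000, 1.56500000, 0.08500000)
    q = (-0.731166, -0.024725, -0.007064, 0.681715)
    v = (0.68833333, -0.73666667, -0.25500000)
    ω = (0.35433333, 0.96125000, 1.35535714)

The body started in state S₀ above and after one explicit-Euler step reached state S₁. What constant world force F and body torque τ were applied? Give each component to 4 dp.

Δω = ω₁−ω₀ = (-0.14566667, 0.06125000, -0.04464286)
I·α + gyro = (-0.2000, 0.1400, -0.0800)
v₁ − v₀ = (-0.01166667, -0.03666667, 0.04500000)
m·(v₁−v₀)/dt = (-0.7000, -2.2000, 2.7000)

F = (-0.7000, -2.2000, 2.7000)
τ = (-0.2000, 0.1400, -0.0800)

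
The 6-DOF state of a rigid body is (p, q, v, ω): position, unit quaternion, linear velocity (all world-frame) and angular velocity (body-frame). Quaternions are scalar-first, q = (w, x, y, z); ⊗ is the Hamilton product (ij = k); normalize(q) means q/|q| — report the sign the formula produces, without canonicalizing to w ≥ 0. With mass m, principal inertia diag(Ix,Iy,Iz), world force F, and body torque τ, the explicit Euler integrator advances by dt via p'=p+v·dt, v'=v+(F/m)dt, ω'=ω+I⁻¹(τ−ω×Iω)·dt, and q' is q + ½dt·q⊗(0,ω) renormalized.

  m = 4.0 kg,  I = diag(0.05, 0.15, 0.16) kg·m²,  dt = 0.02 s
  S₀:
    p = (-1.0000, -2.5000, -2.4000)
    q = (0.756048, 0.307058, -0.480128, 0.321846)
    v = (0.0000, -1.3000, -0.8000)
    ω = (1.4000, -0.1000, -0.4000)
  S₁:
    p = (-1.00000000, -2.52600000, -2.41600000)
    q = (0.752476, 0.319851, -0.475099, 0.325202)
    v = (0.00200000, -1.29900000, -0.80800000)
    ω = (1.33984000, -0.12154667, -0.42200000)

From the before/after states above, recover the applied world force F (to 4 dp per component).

F = (0.4000, 0.2000, -1.6000)

v₁ − v₀ = (0.00200000, 0.00100000, -0.00800000)
F = m·Δv/dt = (0.4000, 0.2000, -1.6000)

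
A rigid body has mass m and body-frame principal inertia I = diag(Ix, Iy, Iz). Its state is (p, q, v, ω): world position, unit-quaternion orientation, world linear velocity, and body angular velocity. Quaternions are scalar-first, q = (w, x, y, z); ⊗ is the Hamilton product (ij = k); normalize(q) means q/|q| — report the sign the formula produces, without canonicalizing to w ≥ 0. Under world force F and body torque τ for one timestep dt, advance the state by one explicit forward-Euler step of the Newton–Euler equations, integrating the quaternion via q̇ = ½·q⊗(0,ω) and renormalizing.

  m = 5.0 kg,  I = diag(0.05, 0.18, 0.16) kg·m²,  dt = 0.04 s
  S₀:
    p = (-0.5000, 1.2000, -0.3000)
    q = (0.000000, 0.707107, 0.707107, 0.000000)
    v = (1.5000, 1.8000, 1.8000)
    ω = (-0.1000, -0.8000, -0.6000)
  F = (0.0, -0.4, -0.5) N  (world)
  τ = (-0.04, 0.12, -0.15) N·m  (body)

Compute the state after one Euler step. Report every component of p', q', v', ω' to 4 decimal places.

p' = (-0.4400, 1.2720, -0.2280)
q' = (0.0127, 0.6985, 0.7154, -0.0099)
v' = (1.5000, 1.7968, 1.7960)
ω' = (-0.1243, -0.7719, -0.6401)

precession coupling ω×(Iω) = (-0.0096, -0.0066, 0.0104)
(τ − ω×Iω)/I = (-0.6080, 0.7033, -1.0025)
ω + α·dt = (-0.1243, -0.7719, -0.6401)
q⊗(0,ω) = (0.6363963, -0.4242642, 0.4242642, -0.4949749)
q' = normalize(q + ½dt·q⊗(0,ω)) = (0.0127, 0.6985, 0.7154, -0.0099)
a = F/m = (0.0000, -0.0800, -0.1000)
new position p' = (-0.4400, 1.2720, -0.2280)
v' = v + a·dt = (1.5000, 1.7968, 1.7960)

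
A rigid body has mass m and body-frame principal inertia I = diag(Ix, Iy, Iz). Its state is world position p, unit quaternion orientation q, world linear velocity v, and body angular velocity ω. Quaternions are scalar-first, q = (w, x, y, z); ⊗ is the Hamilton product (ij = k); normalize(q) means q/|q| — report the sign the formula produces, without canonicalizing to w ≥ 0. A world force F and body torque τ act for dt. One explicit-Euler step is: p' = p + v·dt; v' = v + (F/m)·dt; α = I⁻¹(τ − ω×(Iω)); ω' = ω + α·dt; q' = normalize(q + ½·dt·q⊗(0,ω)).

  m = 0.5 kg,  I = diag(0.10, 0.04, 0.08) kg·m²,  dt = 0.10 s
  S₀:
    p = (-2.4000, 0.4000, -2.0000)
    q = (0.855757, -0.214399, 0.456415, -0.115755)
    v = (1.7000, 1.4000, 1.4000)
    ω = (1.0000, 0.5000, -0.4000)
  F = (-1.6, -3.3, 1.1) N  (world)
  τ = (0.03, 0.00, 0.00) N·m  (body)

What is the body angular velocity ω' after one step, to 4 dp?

ω×(Iω) gyroscopic = (-0.0080, -0.0080, -0.0300)
angular accel α = (0.3800, 0.2000, 0.3750)
ω' = ω + α·dt = (1.0380, 0.5200, -0.3625)

ω' = (1.0380, 0.5200, -0.3625)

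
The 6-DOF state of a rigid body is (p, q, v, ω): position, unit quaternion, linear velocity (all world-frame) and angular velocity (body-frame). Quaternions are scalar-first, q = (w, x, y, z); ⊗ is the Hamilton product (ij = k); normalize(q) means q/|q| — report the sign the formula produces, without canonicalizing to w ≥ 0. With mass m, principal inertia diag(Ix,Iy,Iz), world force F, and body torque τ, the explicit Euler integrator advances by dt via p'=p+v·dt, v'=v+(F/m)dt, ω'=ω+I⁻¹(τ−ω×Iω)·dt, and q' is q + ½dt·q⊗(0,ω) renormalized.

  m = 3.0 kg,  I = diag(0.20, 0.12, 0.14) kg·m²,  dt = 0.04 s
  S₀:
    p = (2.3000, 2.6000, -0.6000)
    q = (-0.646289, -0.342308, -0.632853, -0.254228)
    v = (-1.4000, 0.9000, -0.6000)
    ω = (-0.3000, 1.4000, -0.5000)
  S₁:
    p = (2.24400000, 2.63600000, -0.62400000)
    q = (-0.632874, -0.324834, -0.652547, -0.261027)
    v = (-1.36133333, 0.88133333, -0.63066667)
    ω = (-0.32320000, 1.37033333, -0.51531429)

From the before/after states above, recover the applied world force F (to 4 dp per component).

v₁ − v₀ = (0.03866667, -0.01866667, -0.03066667)
applied force F = (2.9000, -1.4000, -2.3000)

F = (2.9000, -1.4000, -2.3000)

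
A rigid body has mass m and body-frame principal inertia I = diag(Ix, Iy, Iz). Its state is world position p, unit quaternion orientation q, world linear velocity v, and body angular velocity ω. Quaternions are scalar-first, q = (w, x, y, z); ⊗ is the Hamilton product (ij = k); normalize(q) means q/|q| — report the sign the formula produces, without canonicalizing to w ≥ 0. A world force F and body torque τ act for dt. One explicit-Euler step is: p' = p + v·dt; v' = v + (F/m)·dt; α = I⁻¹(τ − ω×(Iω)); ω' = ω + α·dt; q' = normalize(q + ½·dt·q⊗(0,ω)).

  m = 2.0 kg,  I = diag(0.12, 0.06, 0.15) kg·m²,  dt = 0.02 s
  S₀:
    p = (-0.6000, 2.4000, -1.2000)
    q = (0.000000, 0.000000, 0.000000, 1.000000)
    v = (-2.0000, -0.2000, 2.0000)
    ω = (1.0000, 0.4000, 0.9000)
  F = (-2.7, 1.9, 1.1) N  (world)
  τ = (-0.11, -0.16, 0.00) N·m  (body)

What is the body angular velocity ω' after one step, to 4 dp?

ω' = (0.9763, 0.3557, 0.9032)

gyro term ω×Iω = (0.0324, -0.0270, -0.0240)
angular accel α = (-1.1867, -2.2167, 0.1600)
ω' = ω + α·dt = (0.9763, 0.3557, 0.9032)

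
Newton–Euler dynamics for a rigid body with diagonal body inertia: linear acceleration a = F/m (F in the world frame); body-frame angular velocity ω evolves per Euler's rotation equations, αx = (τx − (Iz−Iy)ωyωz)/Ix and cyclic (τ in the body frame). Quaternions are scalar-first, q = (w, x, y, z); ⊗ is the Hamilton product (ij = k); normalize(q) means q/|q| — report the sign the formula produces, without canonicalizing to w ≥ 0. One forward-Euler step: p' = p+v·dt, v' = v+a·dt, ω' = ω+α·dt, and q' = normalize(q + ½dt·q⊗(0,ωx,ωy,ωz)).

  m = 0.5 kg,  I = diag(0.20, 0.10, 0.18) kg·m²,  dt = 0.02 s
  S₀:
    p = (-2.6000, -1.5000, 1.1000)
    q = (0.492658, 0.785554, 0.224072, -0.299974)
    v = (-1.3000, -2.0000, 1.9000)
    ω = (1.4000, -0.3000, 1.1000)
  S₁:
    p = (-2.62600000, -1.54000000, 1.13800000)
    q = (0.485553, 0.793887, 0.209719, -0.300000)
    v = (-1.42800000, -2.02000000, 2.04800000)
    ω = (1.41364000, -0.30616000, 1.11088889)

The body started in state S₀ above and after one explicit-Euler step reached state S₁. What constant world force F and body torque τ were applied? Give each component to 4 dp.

F = (-3.2000, -0.5000, 3.7000)
τ = (0.1100, 0.0000, 0.1400)

ω₁ − ω₀ = (0.01364000, -0.00616000, 0.01088889)
applied torque τ = (0.1100, 0.0000, 0.1400)
v₁ − v₀ = (-0.12800000, -0.02000000, 0.14800000)
F = m·Δv/dt = (-3.2000, -0.5000, 3.7000)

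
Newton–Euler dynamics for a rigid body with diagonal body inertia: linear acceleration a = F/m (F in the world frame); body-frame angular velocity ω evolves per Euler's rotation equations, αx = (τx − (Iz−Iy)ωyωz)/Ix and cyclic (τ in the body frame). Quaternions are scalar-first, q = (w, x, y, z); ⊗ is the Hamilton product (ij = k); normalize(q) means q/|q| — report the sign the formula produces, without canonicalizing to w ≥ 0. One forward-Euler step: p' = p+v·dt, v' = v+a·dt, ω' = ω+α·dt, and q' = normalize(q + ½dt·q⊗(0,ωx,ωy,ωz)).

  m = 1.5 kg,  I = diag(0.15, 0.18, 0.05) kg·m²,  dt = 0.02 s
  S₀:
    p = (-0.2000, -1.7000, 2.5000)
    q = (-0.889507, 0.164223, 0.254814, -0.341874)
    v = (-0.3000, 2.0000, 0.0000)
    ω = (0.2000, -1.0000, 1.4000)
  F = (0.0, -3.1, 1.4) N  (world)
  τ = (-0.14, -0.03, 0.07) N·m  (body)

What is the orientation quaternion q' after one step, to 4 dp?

q' = (-0.8824, 0.1626, 0.2607, -0.3564)

Hamilton product q⊗(0,ω) = (0.7005930, -0.1630358, 0.5912200, -1.4604956)
q + ½dt·q⊗(0,ω), renormalized = (-0.8824, 0.1626, 0.2607, -0.3564)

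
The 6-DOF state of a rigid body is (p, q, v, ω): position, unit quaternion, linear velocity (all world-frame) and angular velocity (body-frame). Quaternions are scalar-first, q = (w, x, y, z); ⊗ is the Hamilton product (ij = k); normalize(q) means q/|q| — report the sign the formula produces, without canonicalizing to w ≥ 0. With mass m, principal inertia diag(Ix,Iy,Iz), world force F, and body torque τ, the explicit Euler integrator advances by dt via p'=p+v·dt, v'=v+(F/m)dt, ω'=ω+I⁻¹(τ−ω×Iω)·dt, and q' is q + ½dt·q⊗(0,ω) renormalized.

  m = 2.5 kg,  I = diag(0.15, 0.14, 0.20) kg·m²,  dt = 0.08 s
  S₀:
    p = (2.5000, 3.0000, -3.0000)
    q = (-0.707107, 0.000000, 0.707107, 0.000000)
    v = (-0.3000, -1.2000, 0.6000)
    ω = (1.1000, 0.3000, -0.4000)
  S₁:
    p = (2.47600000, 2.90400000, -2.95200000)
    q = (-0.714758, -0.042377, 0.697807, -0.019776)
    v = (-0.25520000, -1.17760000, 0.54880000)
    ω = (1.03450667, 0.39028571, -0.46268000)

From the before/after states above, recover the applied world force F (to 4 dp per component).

Δv = v₁−v₀ = (0.04480000, 0.02240000, -0.05120000)
m·(v₁−v₀)/dt = (1.4000, 0.7000, -1.6000)

F = (1.4000, 0.7000, -1.6000)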